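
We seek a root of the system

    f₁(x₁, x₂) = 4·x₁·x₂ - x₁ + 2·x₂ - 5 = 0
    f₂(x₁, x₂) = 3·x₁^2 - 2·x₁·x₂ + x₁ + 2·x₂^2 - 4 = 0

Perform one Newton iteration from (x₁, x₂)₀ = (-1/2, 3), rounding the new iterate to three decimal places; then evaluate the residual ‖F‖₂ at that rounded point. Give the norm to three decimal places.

4.093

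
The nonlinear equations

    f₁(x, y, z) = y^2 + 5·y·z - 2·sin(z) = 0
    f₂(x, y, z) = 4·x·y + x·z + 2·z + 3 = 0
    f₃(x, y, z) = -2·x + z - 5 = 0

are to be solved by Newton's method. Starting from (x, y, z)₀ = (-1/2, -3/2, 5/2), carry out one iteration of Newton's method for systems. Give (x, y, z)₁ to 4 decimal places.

(1.6493, 3.9627, 8.2986)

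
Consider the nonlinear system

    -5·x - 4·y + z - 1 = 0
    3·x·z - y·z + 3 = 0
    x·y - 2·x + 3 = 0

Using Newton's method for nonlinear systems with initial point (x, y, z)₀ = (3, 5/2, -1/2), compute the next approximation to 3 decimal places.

At (3, 5/2, -1/2): F = (-26.500, -0.250, 4.500).
Jacobian J = [[-5, -4, 1], [3·z, -z, 3·x - y], [y - 2, x, 0]].
At the point, J = [[-5.000, -4.000, 1.000], [-1.500, 0.500, 6.500], [0.500, 3.000, 0.000]] (det J = 79.750).
Solving J·Δ = −F gives Δ = (-4.975, -0.671, -1.058).
Then the next iterate is (x, y, z)₁ = (-1.975, 1.829, -1.558).

(-1.975, 1.829, -1.558)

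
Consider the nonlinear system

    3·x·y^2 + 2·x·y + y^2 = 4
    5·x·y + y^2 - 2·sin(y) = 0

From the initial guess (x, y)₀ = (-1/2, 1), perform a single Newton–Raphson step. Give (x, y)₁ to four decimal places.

At (-1/2, 1): F = (-5.5000, -3.182942).
Jacobian J = [[3·y^2 + 2·y, 6·x·y + 2·x + 2·y], [5·y, 5·x + 2·y - 2·cos(y)]].
At the point, J = [[5.0000, -2.0000], [5.0000, -1.580605]] (det J = 2.096977).
Solving J·Δ = −F gives Δ = (-1.1099, -5.5248).
Then the next iterate is (x, y)₁ = (-1.6099, -4.5248).

(-1.6099, -4.5248)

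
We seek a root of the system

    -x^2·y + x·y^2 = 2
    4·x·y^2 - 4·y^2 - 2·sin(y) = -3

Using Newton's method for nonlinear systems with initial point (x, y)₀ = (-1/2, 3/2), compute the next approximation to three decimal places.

At (-1/2, 3/2): F = (-3.500, -12.49499).
Jacobian J = [[-2·x·y + y^2, -x^2 + 2·x·y], [4·y^2, 8·x·y - 8·y - 2·cos(y)]].
At the point, J = [[3.750, -1.750], [9.000, -18.14147]] (det J = -52.28053).
Solving J·Δ = −F gives Δ = (0.796, -0.294).
Then the next iterate is (x, y)₁ = (0.296, 1.206).

(0.296, 1.206)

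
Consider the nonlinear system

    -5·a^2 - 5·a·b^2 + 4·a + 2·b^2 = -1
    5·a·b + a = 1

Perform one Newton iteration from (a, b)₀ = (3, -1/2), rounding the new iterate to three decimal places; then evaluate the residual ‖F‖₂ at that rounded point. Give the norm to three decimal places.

8.923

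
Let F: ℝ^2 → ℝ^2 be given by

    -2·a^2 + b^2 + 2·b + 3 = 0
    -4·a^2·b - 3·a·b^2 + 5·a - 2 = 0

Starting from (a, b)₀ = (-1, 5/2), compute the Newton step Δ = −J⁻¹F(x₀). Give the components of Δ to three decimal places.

(-490.000, 278.250)

At (-1, 5/2): F = (12.250, 1.750).
Jacobian J = [[-4·a, 2·b + 2], [-8·a·b - 3·b^2 + 5, -4·a^2 - 6·a·b]].
At the point, J = [[4.000, 7.000], [6.250, 11.000]] (det J = 0.250).
Solving J·Δ = −F gives Δ = (-490.000, 278.250).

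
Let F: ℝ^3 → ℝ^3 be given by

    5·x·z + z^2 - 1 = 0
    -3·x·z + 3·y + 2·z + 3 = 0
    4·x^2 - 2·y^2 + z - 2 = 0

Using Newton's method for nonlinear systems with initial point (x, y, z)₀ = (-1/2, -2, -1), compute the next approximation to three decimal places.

(0.486, -0.189, -1.541)

At (-1/2, -2, -1): F = (2.500, -6.500, -10.000).
Jacobian J = [[5·z, 0, 5·x + 2·z], [-3·z, 3, -3·x + 2], [8·x, -4·y, 1]].
At the point, J = [[-5.000, 0.000, -4.500], [3.000, 3.000, 3.500], [-4.000, 8.000, 1.000]] (det J = -37.000).
Solving J·Δ = −F gives Δ = (0.986, 1.811, -0.541).
Then the next iterate is (x, y, z)₁ = (0.486, -0.189, -1.541).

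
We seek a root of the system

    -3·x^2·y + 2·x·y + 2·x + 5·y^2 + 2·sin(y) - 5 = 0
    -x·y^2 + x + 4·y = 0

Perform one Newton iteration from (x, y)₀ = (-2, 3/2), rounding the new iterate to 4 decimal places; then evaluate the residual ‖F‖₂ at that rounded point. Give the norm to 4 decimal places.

At (-2, 3/2): F = (-19.755010, 8.5000).
Jacobian J = [[-6·x·y + 2·y + 2, -3·x^2 + 2·x + 10·y + 2·cos(y)], [-y^2 + 1, -2·x·y + 4]].
At the point, J = [[23.0000, -0.858526], [-1.2500, 10.0000]] (det J = 228.926843).
Solving J·Δ = −F gives Δ = (0.8311, -0.7461).
Then the next iterate is (x, y)₁ = (-1.1689, 0.7539).
Re-evaluating at (-1.1689, 0.7539): F = (-7.979689, 2.511062), so ‖F‖₂ = 8.3655.

8.3655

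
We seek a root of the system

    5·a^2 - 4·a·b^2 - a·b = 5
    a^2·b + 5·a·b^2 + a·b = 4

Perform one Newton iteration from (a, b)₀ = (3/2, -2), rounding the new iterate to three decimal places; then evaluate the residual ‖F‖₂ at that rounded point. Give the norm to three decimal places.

5.283

At (3/2, -2): F = (-14.750, 18.500).
Jacobian J = [[10·a - 4·b^2 - b, -8·a·b - a], [2·a·b + 5·b^2 + b, a^2 + 10·a·b + a]].
At the point, J = [[1.000, 22.500], [12.000, -26.250]] (det J = -296.250).
Solving J·Δ = −F gives Δ = (-0.098, 0.660).
Then the next iterate is (a, b)₁ = (1.402, -1.340).
Re-evaluating at (1.402, -1.340): F = (-3.36302, 4.07457), so ‖F‖₂ = 5.283.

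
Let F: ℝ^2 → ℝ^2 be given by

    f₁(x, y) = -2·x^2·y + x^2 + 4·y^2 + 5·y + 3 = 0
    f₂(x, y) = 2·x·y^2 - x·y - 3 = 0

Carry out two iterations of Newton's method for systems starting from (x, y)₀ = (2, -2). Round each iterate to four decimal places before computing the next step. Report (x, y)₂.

At (2, -2): F = (29.0000, 17.0000).
Jacobian J = [[-4·x·y + 2·x, -2·x^2 + 8·y + 5], [2·y^2 - y, 4·x·y - x]].
At the point, J = [[20.0000, -19.0000], [10.0000, -18.0000]] (det J = -170.0000).
Solving J·Δ = −F gives Δ = (-1.1706, 0.2941).
Then the next iterate is (x, y)₁ = (0.8294, -1.7059).
Round to (0.8294, -1.7059) and repeat: F = (9.145776, 3.242139), J = [[7.318294, -10.023009], [7.526090, -6.488894]].
Δ = (0.9608, 1.6140), so (x, y)₂ = (1.7902, -0.0919).

(1.7902, -0.0919)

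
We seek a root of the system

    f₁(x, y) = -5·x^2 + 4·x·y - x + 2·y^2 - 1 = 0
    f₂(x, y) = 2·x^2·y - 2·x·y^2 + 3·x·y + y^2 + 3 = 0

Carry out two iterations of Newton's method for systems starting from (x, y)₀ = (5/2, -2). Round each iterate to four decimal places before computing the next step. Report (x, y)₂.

At (5/2, -2): F = (-46.7500, -53.0000).
Jacobian J = [[-10·x + 4·y - 1, 4·x + 4·y], [4·x·y - 2·y^2 + 3·y, 2·x^2 - 4·x·y + 3·x + 2·y]].
At the point, J = [[-34.0000, 2.0000], [-34.0000, 36.0000]] (det J = -1156.0000).
Solving J·Δ = −F gives Δ = (-1.3642, 0.1838).
Then the next iterate is (x, y)₁ = (1.1358, -1.8162).
Round to (1.1358, -1.8162) and repeat: F = (-10.240203, -12.068945), J = [[-19.6228, -2.7216], [-20.297125, 10.606443]].
Δ = (-0.5371, 0.1100), so (x, y)₂ = (0.5987, -1.7062).

(0.5987, -1.7062)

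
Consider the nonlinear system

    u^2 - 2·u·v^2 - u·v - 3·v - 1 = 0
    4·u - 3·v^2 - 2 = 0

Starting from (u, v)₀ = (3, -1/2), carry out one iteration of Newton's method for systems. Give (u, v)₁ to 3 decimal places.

At (3, -1/2): F = (9.500, 9.250).
Jacobian J = [[2·u - 2·v^2 - v, -4·u·v - u - 3], [4, -6·v]].
At the point, J = [[6.000, 0.000], [4.000, 3.000]] (det J = 18.000).
Solving J·Δ = −F gives Δ = (-1.583, -0.972).
Then the next iterate is (u, v)₁ = (1.417, -1.472).

(1.417, -1.472)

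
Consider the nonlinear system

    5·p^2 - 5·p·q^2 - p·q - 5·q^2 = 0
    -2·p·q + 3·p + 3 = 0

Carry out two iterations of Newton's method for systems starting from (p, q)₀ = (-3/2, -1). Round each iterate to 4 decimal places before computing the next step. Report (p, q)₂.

At (-3/2, -1): F = (12.2500, -4.5000).
Jacobian J = [[10·p - 5·q^2 - q, -10·p·q - p - 10·q], [-2·q + 3, -2·p]].
At the point, J = [[-19.0000, -3.5000], [5.0000, 3.0000]] (det J = -39.5000).
Solving J·Δ = −F gives Δ = (0.5316, 0.6139).
Then the next iterate is (p, q)₁ = (-0.9684, -0.3861).
Round to (-0.9684, -0.3861) and repeat: F = (4.291540, -0.652998), J = [[-10.043266, 1.090408], [3.7722, 1.9368]].
Δ = (0.3829, -0.4087), so (p, q)₂ = (-0.5855, -0.7948).

(-0.5855, -0.7948)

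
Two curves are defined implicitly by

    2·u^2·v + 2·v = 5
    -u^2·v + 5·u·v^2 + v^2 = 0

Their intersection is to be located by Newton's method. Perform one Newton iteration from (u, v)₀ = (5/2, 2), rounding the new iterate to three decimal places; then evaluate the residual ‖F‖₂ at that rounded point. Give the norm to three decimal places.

At (5/2, 2): F = (24.000, 41.500).
Jacobian J = [[4·u·v, 2·u^2 + 2], [-2·u·v + 5·v^2, -u^2 + 10·u·v + 2·v]].
At the point, J = [[20.000, 14.500], [10.000, 47.750]] (det J = 810.000).
Solving J·Δ = −F gives Δ = (-0.672, -0.728).
Then the next iterate is (u, v)₁ = (1.828, 1.272).
Re-evaluating at (1.828, 1.272): F = (6.04499, 12.15586), so ‖F‖₂ = 13.576.

13.576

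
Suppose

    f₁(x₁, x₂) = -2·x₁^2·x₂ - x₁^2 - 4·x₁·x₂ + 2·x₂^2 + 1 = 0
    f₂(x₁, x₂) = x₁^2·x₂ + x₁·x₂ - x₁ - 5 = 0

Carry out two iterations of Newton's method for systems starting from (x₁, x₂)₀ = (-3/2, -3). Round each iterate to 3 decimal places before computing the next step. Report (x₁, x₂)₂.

(-3.805, -3.712)

At (-3/2, -3): F = (12.250, -5.750).
Jacobian J = [[-4·x₁·x₂ - 2·x₁ - 4·x₂, -2·x₁^2 - 4·x₁ + 4·x₂], [2·x₁·x₂ + x₂ - 1, x₁^2 + x₁]].
At the point, J = [[-3.000, -10.500], [5.000, 0.750]] (det J = 50.250).
Solving J·Δ = −F gives Δ = (1.019, 0.876).
Then the next iterate is (x₁, x₂)₁ = (-0.481, -2.124).
Round to (-0.481, -2.124) and repeat: F = (6.68764, -3.98877), J = [[5.37142, -7.03472], [-1.08071, -0.24964]].
Δ = (-3.324, -1.588), so (x₁, x₂)₂ = (-3.805, -3.712).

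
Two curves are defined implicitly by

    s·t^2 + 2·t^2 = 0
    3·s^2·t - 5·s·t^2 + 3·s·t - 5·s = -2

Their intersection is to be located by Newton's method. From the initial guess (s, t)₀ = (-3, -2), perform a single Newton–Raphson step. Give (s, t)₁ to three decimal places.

(-2.979, -1.021)

At (-3, -2): F = (-4.000, 41.000).
Jacobian J = [[t^2, 2·s·t + 4·t], [6·s·t - 5·t^2 + 3·t - 5, 3·s^2 - 10·s·t + 3·s]].
At the point, J = [[4.000, 4.000], [5.000, -42.000]] (det J = -188.000).
Solving J·Δ = −F gives Δ = (0.021, 0.979).
Then the next iterate is (s, t)₁ = (-2.979, -1.021).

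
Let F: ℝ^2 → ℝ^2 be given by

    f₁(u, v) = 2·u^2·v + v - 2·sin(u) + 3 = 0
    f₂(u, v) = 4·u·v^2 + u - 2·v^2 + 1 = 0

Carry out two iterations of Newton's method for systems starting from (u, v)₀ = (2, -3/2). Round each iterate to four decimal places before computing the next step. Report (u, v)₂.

(1.5888, 0.0710)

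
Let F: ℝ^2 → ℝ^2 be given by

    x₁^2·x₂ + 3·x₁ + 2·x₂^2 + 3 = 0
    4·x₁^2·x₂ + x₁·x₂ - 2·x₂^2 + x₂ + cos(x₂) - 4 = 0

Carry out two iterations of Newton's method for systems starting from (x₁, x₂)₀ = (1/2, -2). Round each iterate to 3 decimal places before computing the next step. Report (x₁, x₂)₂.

At (1/2, -2): F = (12.000, -17.41615).
Jacobian J = [[2·x₁·x₂ + 3, x₁^2 + 4·x₂], [8·x₁·x₂ + x₂, 4·x₁^2 + x₁ - 4·x₂ - sin(x₂) + 1]].
At the point, J = [[1.000, -7.750], [-10.000, 11.40930]] (det J = -66.09070).
Solving J·Δ = −F gives Δ = (0.029, 1.552).
Then the next iterate is (x₁, x₂)₁ = (0.529, -0.448).
Round to (0.529, -0.448) and repeat: F = (4.86304, -4.68656), J = [[2.52602, -1.51216], [-2.34394, 4.87353]].
Δ = (-1.895, 0.050), so (x₁, x₂)₂ = (-1.366, -0.398).

(-1.366, -0.398)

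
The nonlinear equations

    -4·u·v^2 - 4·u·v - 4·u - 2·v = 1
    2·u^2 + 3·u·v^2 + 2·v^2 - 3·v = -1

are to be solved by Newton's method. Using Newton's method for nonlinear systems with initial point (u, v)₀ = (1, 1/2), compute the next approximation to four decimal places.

(0.7164, -0.2015)

At (1, 1/2): F = (-9.0000, 2.7500).
Jacobian J = [[-4·v^2 - 4·v - 4, -8·u·v - 4·u - 2], [4·u + 3·v^2, 6·u·v + 4·v - 3]].
At the point, J = [[-7.0000, -10.0000], [4.7500, 2.0000]] (det J = 33.5000).
Solving J·Δ = −F gives Δ = (-0.2836, -0.7015).
Then the next iterate is (u, v)₁ = (0.7164, -0.2015).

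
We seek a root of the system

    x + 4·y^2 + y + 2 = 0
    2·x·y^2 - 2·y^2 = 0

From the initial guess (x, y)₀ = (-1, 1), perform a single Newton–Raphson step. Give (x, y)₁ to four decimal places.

(-1.4615, 0.3846)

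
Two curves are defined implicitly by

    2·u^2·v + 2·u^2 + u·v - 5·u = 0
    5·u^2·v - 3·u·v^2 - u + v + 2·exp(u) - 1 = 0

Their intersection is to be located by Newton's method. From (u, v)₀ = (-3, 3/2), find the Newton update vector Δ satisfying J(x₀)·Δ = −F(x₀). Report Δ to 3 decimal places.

At (-3, 3/2): F = (55.500, 91.34957).
Jacobian J = [[4·u·v + 4·u + v - 5, 2·u^2 + u], [10·u·v - 3·v^2 + 2·exp(u) - 1, 5·u^2 - 6·u·v + 1]].
At the point, J = [[-33.500, 15.000], [-52.65043, 73.000]] (det J = -1655.74361).
Solving J·Δ = −F gives Δ = (1.619, -0.083).

(1.619, -0.083)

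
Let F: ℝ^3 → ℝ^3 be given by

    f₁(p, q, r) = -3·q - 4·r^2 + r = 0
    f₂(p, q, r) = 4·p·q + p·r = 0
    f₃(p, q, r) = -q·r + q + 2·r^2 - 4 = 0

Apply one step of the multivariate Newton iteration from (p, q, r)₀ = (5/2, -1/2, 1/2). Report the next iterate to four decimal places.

At (5/2, -1/2, 1/2): F = (1.0000, -3.7500, -3.7500).
Jacobian J = [[0, -3, -8·r + 1], [4·q + r, 4·p, p], [0, -r + 1, -q + 4·r]].
At the point, J = [[0.0000, -3.0000, -3.0000], [-1.5000, 10.0000, 2.5000], [0.0000, 0.5000, 2.5000]] (det J = -9.0000).
Solving J·Δ = −F gives Δ = (-9.2361, -1.4583, 1.7917).
Then the next iterate is (p, q, r)₁ = (-6.7361, -1.9583, 2.2917).

(-6.7361, -1.9583, 2.2917)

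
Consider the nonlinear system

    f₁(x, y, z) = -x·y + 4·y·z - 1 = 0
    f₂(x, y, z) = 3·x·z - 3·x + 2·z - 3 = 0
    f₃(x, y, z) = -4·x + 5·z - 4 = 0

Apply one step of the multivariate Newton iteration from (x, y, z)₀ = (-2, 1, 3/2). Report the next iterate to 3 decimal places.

(1.647, 0.272, 2.118)

At (-2, 1, 3/2): F = (7.000, -3.000, 11.500).
Jacobian J = [[-y, -x + 4·z, 4·y], [3·z - 3, 0, 3·x + 2], [-4, 0, 5]].
At the point, J = [[-1.000, 8.000, 4.000], [1.500, 0.000, -4.000], [-4.000, 0.000, 5.000]] (det J = 68.000).
Solving J·Δ = −F gives Δ = (3.647, -0.728, 0.618).
Then the next iterate is (x, y, z)₁ = (1.647, 0.272, 2.118).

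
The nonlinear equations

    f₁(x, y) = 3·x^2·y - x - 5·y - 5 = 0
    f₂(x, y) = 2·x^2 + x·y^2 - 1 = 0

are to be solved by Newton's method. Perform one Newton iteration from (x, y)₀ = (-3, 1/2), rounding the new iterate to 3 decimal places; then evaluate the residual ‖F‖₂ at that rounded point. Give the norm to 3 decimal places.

At (-3, 1/2): F = (9.000, 16.250).
Jacobian J = [[6·x·y - 1, 3·x^2 - 5], [4·x + y^2, 2·x·y]].
At the point, J = [[-10.000, 22.000], [-11.750, -3.000]] (det J = 288.500).
Solving J·Δ = −F gives Δ = (1.333, 0.197).
Then the next iterate is (x, y)₁ = (-1.667, 0.697).
Re-evaluating at (-1.667, 0.697): F = (-1.00734, 3.74793), so ‖F‖₂ = 3.881.

3.881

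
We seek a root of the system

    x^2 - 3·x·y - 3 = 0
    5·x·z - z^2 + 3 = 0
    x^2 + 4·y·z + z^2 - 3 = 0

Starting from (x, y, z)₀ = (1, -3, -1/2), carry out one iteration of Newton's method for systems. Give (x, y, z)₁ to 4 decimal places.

(1.0116, -0.6240, -0.5368)

At (1, -3, -1/2): F = (7.0000, 0.2500, 4.2500).
Jacobian J = [[2·x - 3·y, -3·x, 0], [5·z, 0, 5·x - 2·z], [2·x, 4·z, 4·y + 2·z]].
At the point, J = [[11.0000, -3.0000, 0.0000], [-2.5000, 0.0000, 6.0000], [2.0000, -2.0000, -13.0000]] (det J = 193.5000).
Solving J·Δ = −F gives Δ = (0.0116, 2.3760, -0.0368).
Then the next iterate is (x, y, z)₁ = (1.0116, -0.6240, -0.5368).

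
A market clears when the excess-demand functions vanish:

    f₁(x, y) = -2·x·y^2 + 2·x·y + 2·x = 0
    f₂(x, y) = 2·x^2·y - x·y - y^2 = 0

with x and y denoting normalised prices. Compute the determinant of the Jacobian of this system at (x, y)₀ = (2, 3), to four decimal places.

J = [[-2·y^2 + 2·y + 2, -4·x·y + 2·x], [4·x·y - y, 2·x^2 - x - 2·y]].
At the point, J = [[-10.0000, -20.0000], [21.0000, 0.0000]].
det J = 420.0000.

420.0000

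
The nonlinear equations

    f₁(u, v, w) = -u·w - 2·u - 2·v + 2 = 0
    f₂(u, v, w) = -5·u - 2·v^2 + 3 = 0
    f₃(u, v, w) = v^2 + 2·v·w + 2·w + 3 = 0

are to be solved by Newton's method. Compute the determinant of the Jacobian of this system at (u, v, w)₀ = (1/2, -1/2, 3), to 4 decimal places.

-7.5000

J = [[-w - 2, -2, -u], [-5, -4·v, 0], [0, 2·v + 2·w, 2·v + 2]].
At the point, J = [[-5.0000, -2.0000, -0.5000], [-5.0000, 2.0000, 0.0000], [0.0000, 5.0000, 1.0000]].
det J = -7.5000.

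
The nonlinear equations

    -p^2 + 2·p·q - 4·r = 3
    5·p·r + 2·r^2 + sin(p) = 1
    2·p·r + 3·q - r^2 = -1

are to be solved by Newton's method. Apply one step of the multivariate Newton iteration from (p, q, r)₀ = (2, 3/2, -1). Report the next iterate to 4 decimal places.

At (2, 3/2, -1): F = (3.0000, -8.090703, 0.5000).
Jacobian J = [[-2·p + 2·q, 2·p, -4], [5·r + cos(p), 0, 5·p + 4·r], [2·r, 3, 2·p - 2·r]].
At the point, J = [[-1.0000, 4.0000, -4.0000], [-5.416147, 0.0000, 6.0000], [-2.0000, 3.0000, 6.0000]] (det J = 164.981286).
Solving J·Δ = −F gives Δ = (-1.5109, -1.1431, -0.0154).
Then the next iterate is (p, q, r)₁ = (0.4891, 0.3569, -1.0154).

(0.4891, 0.3569, -1.0154)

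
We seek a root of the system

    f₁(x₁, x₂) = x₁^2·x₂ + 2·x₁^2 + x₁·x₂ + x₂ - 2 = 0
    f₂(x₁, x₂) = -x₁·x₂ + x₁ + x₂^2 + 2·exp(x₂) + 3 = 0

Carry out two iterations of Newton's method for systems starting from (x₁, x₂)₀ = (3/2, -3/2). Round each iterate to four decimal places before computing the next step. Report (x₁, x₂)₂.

(-1.8543, -2.4914)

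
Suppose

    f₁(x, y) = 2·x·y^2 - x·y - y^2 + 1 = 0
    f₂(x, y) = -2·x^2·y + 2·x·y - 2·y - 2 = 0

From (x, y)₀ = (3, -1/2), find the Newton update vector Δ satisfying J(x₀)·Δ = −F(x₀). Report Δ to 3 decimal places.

(0.481, 0.529)

At (3, -1/2): F = (3.750, 5.000).
Jacobian J = [[2·y^2 - y, 4·x·y - x - 2·y], [-4·x·y + 2·y, -2·x^2 + 2·x - 2]].
At the point, J = [[1.000, -8.000], [5.000, -14.000]] (det J = 26.000).
Solving J·Δ = −F gives Δ = (0.481, 0.529).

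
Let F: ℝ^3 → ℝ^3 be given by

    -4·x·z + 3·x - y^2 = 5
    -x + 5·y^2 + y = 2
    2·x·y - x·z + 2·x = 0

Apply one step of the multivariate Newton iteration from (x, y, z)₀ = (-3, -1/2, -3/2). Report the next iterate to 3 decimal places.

At (-3, -1/2, -3/2): F = (-32.250, 1.750, -7.500).
Jacobian J = [[-4·z + 3, -2·y, -4·x], [-1, 10·y + 1, 0], [2·y - z + 2, 2·x, -x]].
At the point, J = [[9.000, 1.000, 12.000], [-1.000, -4.000, 0.000], [2.500, -6.000, 3.000]] (det J = 87.000).
Solving J·Δ = −F gives Δ = (1.198, 0.138, 1.777).
Then the next iterate is (x, y, z)₁ = (-1.802, -0.362, 0.277).

(-1.802, -0.362, 0.277)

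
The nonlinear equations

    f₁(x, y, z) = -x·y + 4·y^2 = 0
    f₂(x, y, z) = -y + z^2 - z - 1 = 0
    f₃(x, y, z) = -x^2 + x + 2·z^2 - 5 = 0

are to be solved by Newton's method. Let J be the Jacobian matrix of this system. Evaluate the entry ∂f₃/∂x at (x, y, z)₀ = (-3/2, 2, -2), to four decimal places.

4.0000

∂f₃/∂x = -2·x + 1.
At (-3/2, 2, -2) this is 4.0000.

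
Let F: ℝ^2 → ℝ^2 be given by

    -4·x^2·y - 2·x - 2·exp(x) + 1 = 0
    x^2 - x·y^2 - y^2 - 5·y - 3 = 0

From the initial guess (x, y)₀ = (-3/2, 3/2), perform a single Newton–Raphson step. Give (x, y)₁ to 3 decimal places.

(-1.788, -0.103)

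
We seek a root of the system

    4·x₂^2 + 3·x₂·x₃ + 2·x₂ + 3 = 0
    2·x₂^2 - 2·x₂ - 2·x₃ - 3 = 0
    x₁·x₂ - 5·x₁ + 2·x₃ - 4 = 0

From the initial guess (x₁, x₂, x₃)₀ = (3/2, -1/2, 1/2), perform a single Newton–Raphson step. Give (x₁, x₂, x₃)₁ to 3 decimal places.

At (3/2, -1/2, 1/2): F = (2.250, -2.500, -11.250).
Jacobian J = [[0, 8·x₂ + 3·x₃ + 2, 3·x₂], [0, 4·x₂ - 2, -2], [x₂ - 5, x₁, 2]].
At the point, J = [[0.000, -0.500, -1.500], [0.000, -4.000, -2.000], [-5.500, 1.500, 2.000]] (det J = 27.500).
Solving J·Δ = −F gives Δ = (-1.750, -1.650, 2.050).
Then the next iterate is (x₁, x₂, x₃)₁ = (-0.250, -2.150, 2.550).

(-0.250, -2.150, 2.550)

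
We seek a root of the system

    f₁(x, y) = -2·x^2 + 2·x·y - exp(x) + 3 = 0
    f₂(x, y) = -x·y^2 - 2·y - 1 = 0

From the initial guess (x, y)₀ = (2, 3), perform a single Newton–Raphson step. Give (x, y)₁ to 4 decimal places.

At (2, 3): F = (-0.389056, -25.0000).
Jacobian J = [[-4·x + 2·y - exp(x), 2·x], [-y^2, -2·x·y - 2]].
At the point, J = [[-9.389056, 4.0000], [-9.0000, -14.0000]] (det J = 167.446785).
Solving J·Δ = −F gives Δ = (-0.6297, -1.3809).
Then the next iterate is (x, y)₁ = (1.3703, 1.6191).

(1.3703, 1.6191)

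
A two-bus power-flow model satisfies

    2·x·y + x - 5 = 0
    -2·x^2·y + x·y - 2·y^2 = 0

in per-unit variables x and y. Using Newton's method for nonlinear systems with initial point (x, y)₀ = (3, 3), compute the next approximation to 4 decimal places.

At (3, 3): F = (16.0000, -63.0000).
Jacobian J = [[2·y + 1, 2·x], [-4·x·y + y, -2·x^2 + x - 4·y]].
At the point, J = [[7.0000, 6.0000], [-33.0000, -27.0000]] (det J = 9.0000).
Solving J·Δ = −F gives Δ = (6.0000, -9.6667).
Then the next iterate is (x, y)₁ = (9.0000, -6.6667).

(9.0000, -6.6667)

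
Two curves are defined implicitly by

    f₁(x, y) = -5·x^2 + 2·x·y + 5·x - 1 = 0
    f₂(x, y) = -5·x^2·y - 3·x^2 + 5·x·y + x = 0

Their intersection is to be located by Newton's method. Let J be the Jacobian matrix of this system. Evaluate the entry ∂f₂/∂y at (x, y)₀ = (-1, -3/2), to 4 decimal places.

∂f₂/∂y = -5·x^2 + 5·x.
At (-1, -3/2) this is -10.0000.

-10.0000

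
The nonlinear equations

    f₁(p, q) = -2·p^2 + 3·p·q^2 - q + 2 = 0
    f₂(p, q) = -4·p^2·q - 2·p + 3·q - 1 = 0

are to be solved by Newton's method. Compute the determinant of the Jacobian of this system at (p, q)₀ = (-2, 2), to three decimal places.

490.000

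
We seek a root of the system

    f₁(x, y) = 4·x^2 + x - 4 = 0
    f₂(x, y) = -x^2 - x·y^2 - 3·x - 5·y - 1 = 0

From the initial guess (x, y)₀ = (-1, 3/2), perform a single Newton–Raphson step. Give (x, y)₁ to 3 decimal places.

At (-1, 3/2): F = (-1.000, -4.250).
Jacobian J = [[8·x + 1, 0], [-2·x - y^2 - 3, -2·x·y - 5]].
At the point, J = [[-7.000, 0.000], [-3.250, -2.000]] (det J = 14.000).
Solving J·Δ = −F gives Δ = (-0.143, -1.893).
Then the next iterate is (x, y)₁ = (-1.143, -0.393).

(-1.143, -0.393)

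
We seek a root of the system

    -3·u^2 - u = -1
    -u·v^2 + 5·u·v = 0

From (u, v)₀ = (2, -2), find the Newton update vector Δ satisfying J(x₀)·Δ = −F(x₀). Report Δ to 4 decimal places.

(-1.0000, 0.7778)

At (2, -2): F = (-13.0000, -28.0000).
Jacobian J = [[-6·u - 1, 0], [-v^2 + 5·v, -2·u·v + 5·u]].
At the point, J = [[-13.0000, 0.0000], [-14.0000, 18.0000]] (det J = -234.0000).
Solving J·Δ = −F gives Δ = (-1.0000, 0.7778).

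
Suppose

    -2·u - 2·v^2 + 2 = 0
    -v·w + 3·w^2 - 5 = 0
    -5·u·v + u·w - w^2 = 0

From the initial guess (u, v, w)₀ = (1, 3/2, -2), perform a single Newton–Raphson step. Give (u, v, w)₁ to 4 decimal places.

At (1, 3/2, -2): F = (-4.5000, 10.0000, -13.5000).
Jacobian J = [[-2, -4·v, 0], [0, -w, -v + 6·w], [-5·v + w, -5·u, u - 2·w]].
At the point, J = [[-2.0000, -6.0000, 0.0000], [0.0000, 2.0000, -13.5000], [-9.5000, -5.0000, 5.0000]] (det J = -654.5000).
Solving J·Δ = −F gives Δ = (-0.8170, -0.4777, 0.6700).
Then the next iterate is (u, v, w)₁ = (0.1830, 1.0223, -1.3300).

(0.1830, 1.0223, -1.3300)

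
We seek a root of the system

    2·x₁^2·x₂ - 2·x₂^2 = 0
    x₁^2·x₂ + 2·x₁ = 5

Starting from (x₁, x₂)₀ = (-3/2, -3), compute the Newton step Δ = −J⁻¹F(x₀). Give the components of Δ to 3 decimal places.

(1.223, 0.574)

At (-3/2, -3): F = (-31.500, -14.750).
Jacobian J = [[4·x₁·x₂, 2·x₁^2 - 4·x₂], [2·x₁·x₂ + 2, x₁^2]].
At the point, J = [[18.000, 16.500], [11.000, 2.250]] (det J = -141.000).
Solving J·Δ = −F gives Δ = (1.223, 0.574).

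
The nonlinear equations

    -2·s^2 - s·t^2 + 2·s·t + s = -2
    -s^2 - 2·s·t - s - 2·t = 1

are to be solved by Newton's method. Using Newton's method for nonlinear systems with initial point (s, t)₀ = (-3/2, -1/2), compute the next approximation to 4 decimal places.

(-0.8636, -0.1591)

At (-3/2, -1/2): F = (-2.1250, -2.2500).
Jacobian J = [[-4·s - t^2 + 2·t + 1, -2·s·t + 2·s], [-2·s - 2·t - 1, -2·s - 2]].
At the point, J = [[5.7500, -4.5000], [3.0000, 1.0000]] (det J = 19.2500).
Solving J·Δ = −F gives Δ = (0.6364, 0.3409).
Then the next iterate is (s, t)₁ = (-0.8636, -0.1591).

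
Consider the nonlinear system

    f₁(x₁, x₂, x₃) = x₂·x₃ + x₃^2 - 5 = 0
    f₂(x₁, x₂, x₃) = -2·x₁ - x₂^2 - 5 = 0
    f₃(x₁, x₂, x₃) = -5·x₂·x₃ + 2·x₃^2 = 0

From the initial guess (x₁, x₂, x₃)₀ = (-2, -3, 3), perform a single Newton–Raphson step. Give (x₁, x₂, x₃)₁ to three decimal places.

(0.714, -0.429, 2.095)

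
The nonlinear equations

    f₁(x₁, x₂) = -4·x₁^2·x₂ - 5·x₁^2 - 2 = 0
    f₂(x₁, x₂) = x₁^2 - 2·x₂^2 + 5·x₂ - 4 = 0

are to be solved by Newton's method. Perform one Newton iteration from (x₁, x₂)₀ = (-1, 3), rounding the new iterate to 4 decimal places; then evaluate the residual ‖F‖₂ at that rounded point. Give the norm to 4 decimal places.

6.2970

At (-1, 3): F = (-19.0000, -6.0000).
Jacobian J = [[-8·x₁·x₂ - 10·x₁, -4·x₁^2], [2·x₁, -4·x₂ + 5]].
At the point, J = [[34.0000, -4.0000], [-2.0000, -7.0000]] (det J = -246.0000).
Solving J·Δ = −F gives Δ = (0.4431, -0.9837).
Then the next iterate is (x₁, x₂)₁ = (-0.5569, 2.0163).
Re-evaluating at (-0.5569, 2.0163): F = (-6.052010, -1.739294), so ‖F‖₂ = 6.2970.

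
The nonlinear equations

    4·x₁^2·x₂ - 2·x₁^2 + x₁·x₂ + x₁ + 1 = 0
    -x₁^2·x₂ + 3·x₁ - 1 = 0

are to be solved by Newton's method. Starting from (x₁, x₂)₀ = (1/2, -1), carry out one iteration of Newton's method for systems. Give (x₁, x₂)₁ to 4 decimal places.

At (1/2, -1): F = (-0.5000, 0.7500).
Jacobian J = [[8·x₁·x₂ - 4·x₁ + x₂ + 1, 4·x₁^2 + x₁], [-2·x₁·x₂ + 3, -x₁^2]].
At the point, J = [[-6.0000, 1.5000], [4.0000, -0.2500]] (det J = -4.5000).
Solving J·Δ = −F gives Δ = (-0.2222, -0.5556).
Then the next iterate is (x₁, x₂)₁ = (0.2778, -1.5556).

(0.2778, -1.5556)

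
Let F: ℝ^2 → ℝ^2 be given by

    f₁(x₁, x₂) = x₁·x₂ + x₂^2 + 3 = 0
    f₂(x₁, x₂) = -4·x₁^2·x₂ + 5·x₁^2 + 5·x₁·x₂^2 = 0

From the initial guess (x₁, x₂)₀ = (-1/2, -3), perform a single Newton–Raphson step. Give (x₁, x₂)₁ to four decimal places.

(-1.0027, -0.6911)

At (-1/2, -3): F = (13.5000, -18.2500).
Jacobian J = [[x₂, x₁ + 2·x₂], [-8·x₁·x₂ + 10·x₁ + 5·x₂^2, -4·x₁^2 + 10·x₁·x₂]].
At the point, J = [[-3.0000, -6.5000], [28.0000, 14.0000]] (det J = 140.0000).
Solving J·Δ = −F gives Δ = (-0.5027, 2.3089).
Then the next iterate is (x₁, x₂)₁ = (-1.0027, -0.6911).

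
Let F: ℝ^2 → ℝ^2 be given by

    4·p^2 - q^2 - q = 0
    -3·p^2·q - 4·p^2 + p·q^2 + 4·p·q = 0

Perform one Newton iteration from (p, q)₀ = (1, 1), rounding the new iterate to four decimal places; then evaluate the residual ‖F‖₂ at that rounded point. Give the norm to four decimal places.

0.6287

At (1, 1): F = (2.0000, -2.0000).
Jacobian J = [[8·p, -2·q - 1], [-6·p·q - 8·p + q^2 + 4·q, -3·p^2 + 2·p·q + 4·p]].
At the point, J = [[8.0000, -3.0000], [-9.0000, 3.0000]] (det J = -3.0000).
Solving J·Δ = −F gives Δ = (0.0000, 0.6667).
Then the next iterate is (p, q)₁ = (1.0000, 1.6667).
Re-evaluating at (1.0000, 1.6667): F = (-0.444589, 0.444589), so ‖F‖₂ = 0.6287.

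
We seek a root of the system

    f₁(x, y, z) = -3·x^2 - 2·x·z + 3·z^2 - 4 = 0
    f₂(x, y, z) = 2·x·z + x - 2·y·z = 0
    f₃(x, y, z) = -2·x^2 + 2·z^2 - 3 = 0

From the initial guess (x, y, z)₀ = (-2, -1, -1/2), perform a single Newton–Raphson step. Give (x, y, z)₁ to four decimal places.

(-0.6765, 0.0882, -0.4559)

At (-2, -1, -1/2): F = (-17.2500, -1.0000, -10.5000).
Jacobian J = [[-6·x - 2·z, 0, -2·x + 6·z], [2·z + 1, -2·z, 2·x - 2·y], [-4·x, 0, 4·z]].
At the point, J = [[13.0000, 0.0000, 1.0000], [0.0000, 1.0000, -2.0000], [8.0000, 0.0000, -2.0000]] (det J = -34.0000).
Solving J·Δ = −F gives Δ = (1.3235, 1.0882, 0.0441).
Then the next iterate is (x, y, z)₁ = (-0.6765, 0.0882, -0.4559).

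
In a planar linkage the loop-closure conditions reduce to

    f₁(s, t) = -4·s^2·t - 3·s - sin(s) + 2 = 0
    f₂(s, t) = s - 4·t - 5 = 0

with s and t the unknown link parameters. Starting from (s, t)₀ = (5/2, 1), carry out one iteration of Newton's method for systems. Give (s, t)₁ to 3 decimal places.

(2.835, -0.541)

At (5/2, 1): F = (-31.09847, -6.500).
Jacobian J = [[-8·s·t - cos(s) - 3, -4·s^2], [1, -4]].
At the point, J = [[-22.19886, -25.000], [1.000, -4.000]] (det J = 113.79543).
Solving J·Δ = −F gives Δ = (0.335, -1.541).
Then the next iterate is (s, t)₁ = (2.835, -0.541).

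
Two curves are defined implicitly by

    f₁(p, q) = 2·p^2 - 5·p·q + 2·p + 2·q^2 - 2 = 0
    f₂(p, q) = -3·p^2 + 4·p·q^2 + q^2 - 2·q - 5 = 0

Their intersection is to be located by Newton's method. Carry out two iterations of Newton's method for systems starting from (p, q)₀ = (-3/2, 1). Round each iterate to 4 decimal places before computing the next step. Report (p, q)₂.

(0.8313, 1.7740)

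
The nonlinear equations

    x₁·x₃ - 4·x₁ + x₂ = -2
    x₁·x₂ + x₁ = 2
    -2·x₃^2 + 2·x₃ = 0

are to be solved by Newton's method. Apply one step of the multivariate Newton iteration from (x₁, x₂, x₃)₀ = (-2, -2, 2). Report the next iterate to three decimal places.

(0.133, -3.067, 1.333)

At (-2, -2, 2): F = (4.000, 0.000, -4.000).
Jacobian J = [[x₃ - 4, 1, x₁], [x₂ + 1, x₁, 0], [0, 0, -4·x₃ + 2]].
At the point, J = [[-2.000, 1.000, -2.000], [-1.000, -2.000, 0.000], [0.000, 0.000, -6.000]] (det J = -30.000).
Solving J·Δ = −F gives Δ = (2.133, -1.067, -0.667).
Then the next iterate is (x₁, x₂, x₃)₁ = (0.133, -3.067, 1.333).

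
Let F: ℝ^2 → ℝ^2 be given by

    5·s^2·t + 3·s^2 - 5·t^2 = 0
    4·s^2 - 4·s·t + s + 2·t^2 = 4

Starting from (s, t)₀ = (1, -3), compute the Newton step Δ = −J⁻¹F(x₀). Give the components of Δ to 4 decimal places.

(-0.4929, 1.2906)

At (1, -3): F = (-57.0000, 31.0000).
Jacobian J = [[10·s·t + 6·s, 5·s^2 - 10·t], [8·s - 4·t + 1, -4·s + 4·t]].
At the point, J = [[-24.0000, 35.0000], [21.0000, -16.0000]] (det J = -351.0000).
Solving J·Δ = −F gives Δ = (-0.4929, 1.2906).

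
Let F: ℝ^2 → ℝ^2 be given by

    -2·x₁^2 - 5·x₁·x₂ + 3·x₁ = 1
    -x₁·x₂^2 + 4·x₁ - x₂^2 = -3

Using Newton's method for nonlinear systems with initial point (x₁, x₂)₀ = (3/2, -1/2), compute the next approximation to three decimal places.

(-1.093, 0.040)

At (3/2, -1/2): F = (2.750, 8.375).
Jacobian J = [[-4·x₁ - 5·x₂ + 3, -5·x₁], [-x₂^2 + 4, -2·x₁·x₂ - 2·x₂]].
At the point, J = [[-0.500, -7.500], [3.750, 2.500]] (det J = 26.875).
Solving J·Δ = −F gives Δ = (-2.593, 0.540).
Then the next iterate is (x₁, x₂)₁ = (-1.093, 0.040).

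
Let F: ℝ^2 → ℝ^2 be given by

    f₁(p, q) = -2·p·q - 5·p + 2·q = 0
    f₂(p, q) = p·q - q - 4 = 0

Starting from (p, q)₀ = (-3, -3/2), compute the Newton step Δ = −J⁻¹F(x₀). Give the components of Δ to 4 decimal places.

(1.4000, -0.0250)

At (-3, -3/2): F = (3.0000, 2.0000).
Jacobian J = [[-2·q - 5, -2·p + 2], [q, p - 1]].
At the point, J = [[-2.0000, 8.0000], [-1.5000, -4.0000]] (det J = 20.0000).
Solving J·Δ = −F gives Δ = (1.4000, -0.0250).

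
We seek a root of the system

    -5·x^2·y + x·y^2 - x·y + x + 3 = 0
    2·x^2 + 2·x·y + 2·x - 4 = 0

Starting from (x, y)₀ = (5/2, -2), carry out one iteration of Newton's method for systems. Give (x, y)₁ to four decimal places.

At (5/2, -2): F = (83.0000, 3.5000).
Jacobian J = [[-10·x·y + y^2 - y + 1, -5·x^2 + 2·x·y - x], [4·x + 2·y + 2, 2·x]].
At the point, J = [[57.0000, -43.7500], [8.0000, 5.0000]] (det J = 635.0000).
Solving J·Δ = −F gives Δ = (-0.8947, 0.7315).
Then the next iterate is (x, y)₁ = (1.6053, -1.2685).

(1.6053, -1.2685)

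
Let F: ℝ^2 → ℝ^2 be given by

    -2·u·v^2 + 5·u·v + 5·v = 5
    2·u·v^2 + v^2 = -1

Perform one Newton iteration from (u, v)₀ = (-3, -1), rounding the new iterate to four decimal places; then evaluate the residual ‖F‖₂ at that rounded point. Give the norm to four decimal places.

2.2047

At (-3, -1): F = (11.0000, -4.0000).
Jacobian J = [[-2·v^2 + 5·v, -4·u·v + 5·u + 5], [2·v^2, 4·u·v + 2·v]].
At the point, J = [[-7.0000, -22.0000], [2.0000, 10.0000]] (det J = -26.0000).
Solving J·Δ = −F gives Δ = (0.8462, 0.2308).
Then the next iterate is (u, v)₁ = (-2.1538, -0.7692).
Re-evaluating at (-2.1538, -0.7692): F = (1.986187, -0.957003), so ‖F‖₂ = 2.2047.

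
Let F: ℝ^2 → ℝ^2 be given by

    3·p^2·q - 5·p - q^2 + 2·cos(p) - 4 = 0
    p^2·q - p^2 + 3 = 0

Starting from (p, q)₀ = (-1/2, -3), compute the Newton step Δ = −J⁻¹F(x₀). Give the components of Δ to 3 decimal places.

(-0.631, 2.092)

At (-1/2, -3): F = (-10.99483, 2.000).
Jacobian J = [[6·p·q - 2·sin(p) - 5, 3·p^2 - 2·q], [2·p·q - 2·p, p^2]].
At the point, J = [[4.95885, 6.750], [4.000, 0.250]] (det J = -25.76029).
Solving J·Δ = −F gives Δ = (-0.631, 2.092).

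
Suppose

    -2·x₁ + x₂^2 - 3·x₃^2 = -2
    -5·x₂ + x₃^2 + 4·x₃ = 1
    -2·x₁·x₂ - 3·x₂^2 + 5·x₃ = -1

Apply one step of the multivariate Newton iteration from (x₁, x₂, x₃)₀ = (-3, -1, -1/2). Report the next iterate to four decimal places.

At (-3, -1, -1/2): F = (8.2500, 2.2500, -10.5000).
Jacobian J = [[-2, 2·x₂, -6·x₃], [0, -5, 2·x₃ + 4], [-2·x₂, -2·x₁ - 6·x₂, 5]].
At the point, J = [[-2.0000, -2.0000, 3.0000], [0.0000, -5.0000, 3.0000], [2.0000, 12.0000, 5.0000]] (det J = 140.0000).
Solving J·Δ = −F gives Δ = (3.5304, 0.3536, -0.1607).
Then the next iterate is (x₁, x₂, x₃)₁ = (0.5304, -0.6464, -0.6607).

(0.5304, -0.6464, -0.6607)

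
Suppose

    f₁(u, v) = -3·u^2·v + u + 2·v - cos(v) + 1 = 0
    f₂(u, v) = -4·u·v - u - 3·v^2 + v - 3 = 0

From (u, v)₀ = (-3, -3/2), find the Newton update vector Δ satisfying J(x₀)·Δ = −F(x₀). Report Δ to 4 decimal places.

(0.2195, 1.1433)

At (-3, -3/2): F = (35.429263, -26.2500).
Jacobian J = [[-6·u·v + 1, -3·u^2 + sin(v) + 2], [-4·v - 1, -4·u - 6·v + 1]].
At the point, J = [[-26.0000, -25.997495], [5.0000, 22.0000]] (det J = -442.012525).
Solving J·Δ = −F gives Δ = (0.2195, 1.1433).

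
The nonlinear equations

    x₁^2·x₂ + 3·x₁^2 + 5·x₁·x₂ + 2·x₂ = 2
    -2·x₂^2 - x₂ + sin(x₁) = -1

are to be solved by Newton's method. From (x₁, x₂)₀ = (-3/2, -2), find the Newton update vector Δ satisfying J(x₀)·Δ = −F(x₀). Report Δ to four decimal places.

(0.6528, 0.8502)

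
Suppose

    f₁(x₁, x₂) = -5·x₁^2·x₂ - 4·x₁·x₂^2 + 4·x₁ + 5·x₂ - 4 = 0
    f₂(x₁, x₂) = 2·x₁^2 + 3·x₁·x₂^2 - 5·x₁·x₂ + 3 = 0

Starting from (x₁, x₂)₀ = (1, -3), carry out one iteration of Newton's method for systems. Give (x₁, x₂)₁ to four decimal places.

(0.7164, -1.5236)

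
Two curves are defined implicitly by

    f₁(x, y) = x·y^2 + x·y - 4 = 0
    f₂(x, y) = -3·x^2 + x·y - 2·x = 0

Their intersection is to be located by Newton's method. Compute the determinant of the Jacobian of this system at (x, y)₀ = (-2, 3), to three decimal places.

J = [[y^2 + y, 2·x·y + x], [-6·x + y - 2, x]].
At the point, J = [[12.000, -14.000], [13.000, -2.000]].
det J = 158.000.

158.000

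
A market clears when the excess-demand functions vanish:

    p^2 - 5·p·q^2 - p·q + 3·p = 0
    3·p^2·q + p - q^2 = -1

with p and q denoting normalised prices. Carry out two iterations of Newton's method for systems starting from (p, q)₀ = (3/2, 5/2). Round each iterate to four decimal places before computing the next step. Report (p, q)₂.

(0.6126, 1.2844)

At (3/2, 5/2): F = (-43.8750, 13.1250).
Jacobian J = [[2·p - 5·q^2 - q + 3, -10·p·q - p], [6·p·q + 1, 3·p^2 - 2·q]].
At the point, J = [[-27.7500, -39.0000], [23.5000, 1.7500]] (det J = 867.9375).
Solving J·Δ = −F gives Δ = (-0.5013, -0.7683).
Then the next iterate is (p, q)₁ = (0.9987, 1.7317).
Round to (0.9987, 1.7317) and repeat: F = (-12.710379, 4.181517), J = [[-11.728224, -18.293188], [11.376693, -0.471195]].
Δ = (-0.3861, -0.4473), so (p, q)₂ = (0.6126, 1.2844).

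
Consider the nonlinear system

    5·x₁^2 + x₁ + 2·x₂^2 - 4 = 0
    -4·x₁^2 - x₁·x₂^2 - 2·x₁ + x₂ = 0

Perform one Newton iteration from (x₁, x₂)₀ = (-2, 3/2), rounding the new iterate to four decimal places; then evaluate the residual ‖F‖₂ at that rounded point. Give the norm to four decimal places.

3.9778

At (-2, 3/2): F = (18.5000, -6.0000).
Jacobian J = [[10·x₁ + 1, 4·x₂], [-8·x₁ - x₂^2 - 2, -2·x₁·x₂ + 1]].
At the point, J = [[-19.0000, 6.0000], [11.7500, 7.0000]] (det J = -203.5000).
Solving J·Δ = −F gives Δ = (0.8133, -0.5080).
Then the next iterate is (x₁, x₂)₁ = (-1.1867, 0.9920).
Re-evaluating at (-1.1867, 0.9920): F = (3.822712, -1.099839), so ‖F‖₂ = 3.9778.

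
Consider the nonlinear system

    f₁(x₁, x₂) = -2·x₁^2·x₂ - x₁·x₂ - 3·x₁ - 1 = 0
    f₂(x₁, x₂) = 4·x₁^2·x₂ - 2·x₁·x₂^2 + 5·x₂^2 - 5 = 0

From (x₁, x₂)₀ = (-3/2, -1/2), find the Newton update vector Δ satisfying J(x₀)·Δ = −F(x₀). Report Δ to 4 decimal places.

(1.5909, -1.2500)

At (-3/2, -1/2): F = (5.0000, -7.5000).
Jacobian J = [[-4·x₁·x₂ - x₂ - 3, -2·x₁^2 - x₁], [8·x₁·x₂ - 2·x₂^2, 4·x₁^2 - 4·x₁·x₂ + 10·x₂]].
At the point, J = [[-5.5000, -3.0000], [5.5000, 1.0000]] (det J = 11.0000).
Solving J·Δ = −F gives Δ = (1.5909, -1.2500).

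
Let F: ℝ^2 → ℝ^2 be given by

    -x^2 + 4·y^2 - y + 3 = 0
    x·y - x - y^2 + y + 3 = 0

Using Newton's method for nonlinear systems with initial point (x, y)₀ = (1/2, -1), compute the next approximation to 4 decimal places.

At (1/2, -1): F = (7.7500, 0.0000).
Jacobian J = [[-2·x, 8·y - 1], [y - 1, x - 2·y + 1]].
At the point, J = [[-1.0000, -9.0000], [-2.0000, 3.5000]] (det J = -21.5000).
Solving J·Δ = −F gives Δ = (1.2616, 0.7209).
Then the next iterate is (x, y)₁ = (1.7616, -0.2791).

(1.7616, -0.2791)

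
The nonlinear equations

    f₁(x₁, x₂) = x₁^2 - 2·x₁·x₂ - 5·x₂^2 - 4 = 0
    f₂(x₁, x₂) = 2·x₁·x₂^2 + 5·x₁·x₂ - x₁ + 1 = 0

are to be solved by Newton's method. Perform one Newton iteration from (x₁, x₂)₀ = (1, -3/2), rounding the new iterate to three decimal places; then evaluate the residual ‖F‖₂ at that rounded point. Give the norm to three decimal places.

4.424

At (1, -3/2): F = (-11.250, -3.000).
Jacobian J = [[2·x₁ - 2·x₂, -2·x₁ - 10·x₂], [2·x₂^2 + 5·x₂ - 1, 4·x₁·x₂ + 5·x₁]].
At the point, J = [[5.000, 13.000], [-4.000, -1.000]] (det J = 47.000).
Solving J·Δ = −F gives Δ = (-1.069, 1.277).
Then the next iterate is (x₁, x₂)₁ = (-0.069, -0.223).
Re-evaluating at (-0.069, -0.223): F = (-4.27466, 1.13907), so ‖F‖₂ = 4.424.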